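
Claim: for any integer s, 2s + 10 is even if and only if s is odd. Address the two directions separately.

(⇒) fails; (⇐) holds.

[⇒] This fails: take s = 4. Then 2s + 10 = 18, which is even, yet s = 4 is even, not odd.

[⇐] Suppose s is odd. Since 2 is even, 2s is even for every s, so 2s + 10 has the same parity as 10, which is even. Hence 2s + 10 is even.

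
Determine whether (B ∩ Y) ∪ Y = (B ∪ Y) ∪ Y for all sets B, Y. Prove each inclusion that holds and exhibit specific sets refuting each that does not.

(⊆) holds; (⊇) fails.

(⟸) This inclusion fails. Take B = {1}, Y = ∅; then 1 ∈ (B ∪ Y) ∪ Y but 1 ∉ (B ∩ Y) ∪ Y.

(⟹) Let x ∈ (B ∩ Y) ∪ Y. Then either x ∈ Y and x ∉ B; or x ∈ B ∩ Y. In each case x ∈ (B ∪ Y) ∪ Y, so (B ∩ Y) ∪ Y ⊆ (B ∪ Y) ∪ Y.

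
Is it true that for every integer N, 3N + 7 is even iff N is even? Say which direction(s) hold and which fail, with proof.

(→) This fails: N = 3 gives 3N + 7 = 16, which is even, but 3 is odd, not even.

(←) This also fails: N = 6 is even, but 3N + 7 = 25 is odd, not even.

Neither direction holds.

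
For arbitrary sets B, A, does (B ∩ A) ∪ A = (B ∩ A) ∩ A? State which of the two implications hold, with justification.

(⊆) fails; (⊇) holds.

(⊆) This inclusion fails. Take B = ∅, A = {1}; then 1 ∈ (B ∩ A) ∪ A but 1 ∉ (B ∩ A) ∩ A.

(⊇) Let x ∈ (B ∩ A) ∩ A. Then x ∈ B ∩ A, from which x ∈ (B ∩ A) ∪ A.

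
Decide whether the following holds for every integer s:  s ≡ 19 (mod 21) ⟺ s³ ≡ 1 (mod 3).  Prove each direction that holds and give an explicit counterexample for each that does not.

Not equivalent: only (⇒) holds.

(→) Suppose s ≡ 19 (mod 21). Then s³ ≡ 19³ = 6859 (mod 21), and since 3 ∣ 21, also s³ ≡ 1 (mod 3).

(←) This fails: take s = 1. Then 1³ = 1 ≡ 1 (mod 3), yet 1 ≡ 1 (mod 21), not 19.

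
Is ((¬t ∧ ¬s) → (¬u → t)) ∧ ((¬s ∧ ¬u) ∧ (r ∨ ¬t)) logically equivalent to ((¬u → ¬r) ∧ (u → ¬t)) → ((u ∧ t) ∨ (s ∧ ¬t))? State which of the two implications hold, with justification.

Forward direction. Assume the antecedent. If s is true, the antecedent cannot hold. If s is false, the antecedent forces (s = F, t = T, u = F, r = T), and the consequent holds there. Either way the consequent holds.

Converse. This fails. Under s = T, t = F, u = F, r = F, the left side is false but the right side is true.

(⇒) holds; (⇐) fails.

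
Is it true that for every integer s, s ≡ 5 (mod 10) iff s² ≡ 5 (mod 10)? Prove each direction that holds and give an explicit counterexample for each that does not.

Forward direction. Suppose s ≡ 5 (mod 10). Write s = 10j + 5. Then (10j + 5)² = 100j² + 100j + 25 = 10(10j² + 10j + 2) + 5, so s² ≡ 5 (mod 10).

Converse. Suppose s² ≡ 5 (mod 10). The only residue r in {0, …, 9} with r² ≡ 5 (mod 10) is r = 5, so s ≡ 5 (mod 10).

Both directions hold; the statement is true.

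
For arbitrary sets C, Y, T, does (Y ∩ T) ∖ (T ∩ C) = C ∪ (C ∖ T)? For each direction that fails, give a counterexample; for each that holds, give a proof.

(⊆) This inclusion fails. Take C = ∅, Y = {1}, T = {1}; then 1 ∈ (Y ∩ T) ∖ (T ∩ C) but 1 ∉ C ∪ (C ∖ T).

(⊇) This inclusion fails. Take C = {1}, Y = ∅, T = ∅; then 1 ∈ C ∪ (C ∖ T) but 1 ∉ (Y ∩ T) ∖ (T ∩ C).

Neither inclusion holds.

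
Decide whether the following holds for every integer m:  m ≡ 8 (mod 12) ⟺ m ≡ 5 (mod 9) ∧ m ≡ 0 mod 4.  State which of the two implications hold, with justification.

Not equivalent: only (⇐) holds.

[⇒] This fails: m = 8 gives 8 ≡ 8 (mod 12) but 8 ≡ 8 (mod 9), so the conjunction on the right does not hold.

[⇐] Conversely, if m ≡ 5 (mod 9) and m ≡ 0 (mod 4), then by the Chinese remainder theorem m ≡ 32 (mod 36). Since 32 ≡ 8 (mod 12) and 12 ∣ 36, we get m ≡ 8 (mod 12).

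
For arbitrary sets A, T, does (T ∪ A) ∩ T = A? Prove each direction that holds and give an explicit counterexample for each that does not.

(⊆) fails and (⊇) fails.

(⟹) This inclusion fails. Take A = ∅, T = {1}; then 1 ∈ (T ∪ A) ∩ T but 1 ∉ A.

(⟸) This inclusion fails. Take A = {1}, T = ∅; then 1 ∈ A but 1 ∉ (T ∪ A) ∩ T.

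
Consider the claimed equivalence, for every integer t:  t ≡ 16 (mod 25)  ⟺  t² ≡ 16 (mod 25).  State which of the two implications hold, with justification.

Forward direction. This fails: take t = 16. Then 16 ≡ 16 (mod 25), but 16² = 256 ≡ 6 (mod 25), not 16.

Converse. This fails: take t = 4. Then 4² = 16 ≡ 16 (mod 25), yet 4 ≡ 4 (mod 25), not 16.

Neither direction holds.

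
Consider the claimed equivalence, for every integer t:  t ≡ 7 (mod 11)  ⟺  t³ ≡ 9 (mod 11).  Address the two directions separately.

Forward direction. This fails: take t = 7. Then 7 ≡ 7 (mod 11), but 7³ = 343 ≡ 2 (mod 11), not 9.

Converse. This fails: take t = 4. Then 4³ = 64 ≡ 9 (mod 11), yet 4 ≡ 4 (mod 11), not 7.

Neither implication holds.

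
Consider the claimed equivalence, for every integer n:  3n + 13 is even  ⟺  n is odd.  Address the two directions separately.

(⟹) Suppose 3n + 13 is even. Since 3 is odd, 3n and n have the same parity, so 3n + 13 ≡ n + 13 (mod 2). As 13 is odd, 3n + 13 is even exactly when n is odd. Thus n is odd.

(⟸) Conversely, suppose n is odd; write n = 2j + 1. Then 3n + 13 = 3·(2j + 1) + 13 = 2·3j + 16, which is even.

Both directions hold.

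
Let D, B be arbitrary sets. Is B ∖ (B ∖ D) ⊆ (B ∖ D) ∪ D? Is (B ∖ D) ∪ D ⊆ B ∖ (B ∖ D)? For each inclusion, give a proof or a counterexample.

(⊆) holds; (⊇) fails.

(⟹) Let x ∈ B ∖ (B ∖ D). Then x ∈ D ∩ B, from which x ∈ (B ∖ D) ∪ D.

(⟸) This inclusion fails. Take D = {1}, B = ∅; then 1 ∈ (B ∖ D) ∪ D but 1 ∉ B ∖ (B ∖ D).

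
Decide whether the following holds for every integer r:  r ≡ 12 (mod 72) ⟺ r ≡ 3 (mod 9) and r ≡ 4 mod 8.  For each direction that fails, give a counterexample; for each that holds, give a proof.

The biconditional holds.

Forward direction. Suppose r ≡ 12 (mod 72); write r = 72j + 12. Since 9 ∣ 72, reducing mod 9 gives r ≡ 12 ≡ 3 (mod 9); since 8 ∣ 72, reducing mod 8 gives r ≡ 12 ≡ 4 (mod 8).

Converse. If r ≡ 3 (mod 9) and r ≡ 4 (mod 8), then by the Chinese remainder theorem r ≡ 12 (mod 72). This is exactly r ≡ 12 (mod 72).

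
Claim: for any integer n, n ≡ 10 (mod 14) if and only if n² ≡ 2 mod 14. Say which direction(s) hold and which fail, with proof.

Only the forward direction holds.

(⇒) Suppose n ≡ 10 (mod 14). Write n = 14j + 10. Then (14j + 10)² = 196j² + 280j + 100 = 14(14j² + 20j + 7) + 2, so n² ≡ 2 (mod 14).

(⇐) This fails: take n = 4. Then 4² = 16 ≡ 2 (mod 14), yet 4 ≡ 4 (mod 14), not 10.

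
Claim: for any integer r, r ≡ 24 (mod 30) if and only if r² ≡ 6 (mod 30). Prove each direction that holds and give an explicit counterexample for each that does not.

(⇒) holds; (⇐) fails.

[⇒] Suppose r ≡ 24 (mod 30). Write r = 30j + 24. Then (30j + 24)² = 900j² + 1440j + 576 = 30(30j² + 48j + 19) + 6, so r² ≡ 6 (mod 30).

[⇐] This fails: take r = 6. Then 6² = 36 ≡ 6 (mod 30), yet 6 ≡ 6 (mod 30), not 24.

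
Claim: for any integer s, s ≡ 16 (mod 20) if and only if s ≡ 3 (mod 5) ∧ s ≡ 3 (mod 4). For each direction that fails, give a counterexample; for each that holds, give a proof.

Neither direction holds.

(⟹) This fails: s = 16 gives 16 ≡ 16 (mod 20) but 16 ≡ 1 (mod 5), so the conjunction on the right does not hold.

(⟸) This fails: s = 3 satisfies both congruences on the right (3 ≡ 3 mod 5 and 3 ≡ 3 mod 4) yet 3 ≡ 3 (mod 20), not 16.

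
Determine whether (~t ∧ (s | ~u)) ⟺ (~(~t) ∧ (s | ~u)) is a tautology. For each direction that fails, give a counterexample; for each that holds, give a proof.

(⇒) fails and (⇐) fails.

Forward direction. This fails. Under t = F, u = F, s = F, the left side is true but the right side is false.

Converse. This fails. Under t = T, u = F, s = F, the left side is false but the right side is true.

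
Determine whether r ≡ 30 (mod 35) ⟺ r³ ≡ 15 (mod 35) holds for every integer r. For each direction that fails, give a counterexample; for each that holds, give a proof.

Only the forward implication holds.

(⟹) Suppose r ≡ 30 (mod 35). Write r = 35j + 30. Then (35j + 30)³ = 42875j³ + 110250j² + 94500j + 27000 = 35(1225j³ + 3150j² + 2700j + 771) + 15, so r³ ≡ 15 (mod 35).

(⟸) This fails: take r = 15. Then 15³ = 3375 ≡ 15 (mod 35), yet 15 ≡ 15 (mod 35), not 30.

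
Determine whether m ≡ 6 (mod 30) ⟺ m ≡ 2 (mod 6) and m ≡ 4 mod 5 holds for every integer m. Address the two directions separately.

[⇒] This fails: m = 6 gives 6 ≡ 6 (mod 30) but 6 ≡ 0 (mod 6), so the conjunction on the right does not hold.

[⇐] This fails: m = 14 satisfies both congruences on the right (14 ≡ 2 mod 6 and 14 ≡ 4 mod 5) yet 14 ≡ 14 (mod 30), not 6.

Neither implication holds.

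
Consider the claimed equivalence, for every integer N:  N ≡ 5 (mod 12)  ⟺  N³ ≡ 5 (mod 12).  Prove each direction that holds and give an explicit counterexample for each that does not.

Both directions hold.

(⟸) Suppose N³ ≡ 5 (mod 12). The only residue r in {0, …, 11} with r³ ≡ 5 (mod 12) is r = 5, so N ≡ 5 (mod 12).

(⟹) Suppose N ≡ 5 (mod 12). Write N = 12j + 5. Then (12j + 5)³ = 1728j³ + 2160j² + 900j + 125 = 12(144j³ + 180j² + 75j + 10) + 5, so N³ ≡ 5 (mod 12).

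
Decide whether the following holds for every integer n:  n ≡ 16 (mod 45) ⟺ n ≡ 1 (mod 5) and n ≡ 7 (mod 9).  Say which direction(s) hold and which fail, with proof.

Both directions hold.

(⟸) If n ≡ 1 (mod 5) and n ≡ 7 (mod 9), then by the Chinese remainder theorem n ≡ 16 (mod 45). This is exactly n ≡ 16 (mod 45).

(⟹) Suppose n ≡ 16 (mod 45); write n = 45j + 16. Since 5 ∣ 45, reducing mod 5 gives n ≡ 16 ≡ 1 (mod 5); since 9 ∣ 45, reducing mod 9 gives n ≡ 16 ≡ 7 (mod 9).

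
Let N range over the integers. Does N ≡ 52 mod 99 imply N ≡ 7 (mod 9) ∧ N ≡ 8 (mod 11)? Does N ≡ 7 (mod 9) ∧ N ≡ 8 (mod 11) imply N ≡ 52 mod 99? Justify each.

(⟹) Suppose N ≡ 52 (mod 99); write N = 99j + 52. Since 9 ∣ 99, reducing mod 9 gives N ≡ 52 ≡ 7 (mod 9); since 11 ∣ 99, reducing mod 11 gives N ≡ 52 ≡ 8 (mod 11).

(⟸) Conversely, if N ≡ 7 (mod 9) and N ≡ 8 (mod 11), then by the Chinese remainder theorem N ≡ 52 (mod 99). This is exactly N ≡ 52 (mod 99).

The biconditional holds.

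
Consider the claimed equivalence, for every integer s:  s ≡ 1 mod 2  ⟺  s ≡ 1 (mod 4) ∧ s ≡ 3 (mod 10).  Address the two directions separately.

The forward direction fails; the converse holds.

[⇐] If s ≡ 1 (mod 4) and s ≡ 3 (mod 10), then by the Chinese remainder theorem s ≡ 13 (mod 20). Since 13 ≡ 1 (mod 2) and 2 ∣ 20, we get s ≡ 1 (mod 2).

[⇒] This fails: s = 1 gives 1 ≡ 1 (mod 2) but 1 ≡ 1 (mod 10), so the conjunction on the right does not hold.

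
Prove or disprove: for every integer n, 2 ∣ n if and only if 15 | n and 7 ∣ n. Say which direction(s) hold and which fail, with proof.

Neither direction holds.

Forward direction. This fails: take n = 2. Certainly 2 ∣ 2, but 15 ∤ 2.

Converse. This fails: take n = 105. Both 15 ∣ 105 and 7 ∣ 105, yet 105 is not a multiple of 2 (since 105 = 52·2 + 1), so 2 ∤ 105.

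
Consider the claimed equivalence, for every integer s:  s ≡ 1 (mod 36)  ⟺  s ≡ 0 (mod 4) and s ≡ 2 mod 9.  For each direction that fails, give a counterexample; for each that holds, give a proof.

Both directions fail.

(⟹) This fails: s = 1 gives 1 ≡ 1 (mod 36) but 1 ≡ 1 (mod 4), so the conjunction on the right does not hold.

(⟸) This fails: s = 20 satisfies both congruences on the right (20 ≡ 0 mod 4 and 20 ≡ 2 mod 9) yet 20 ≡ 20 (mod 36), not 1.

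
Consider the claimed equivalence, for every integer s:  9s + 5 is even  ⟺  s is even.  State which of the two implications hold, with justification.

Neither direction holds.

(⇒) This fails: s = 3 gives 9s + 5 = 32, which is even, but 3 is odd, not even.

(⇐) This also fails: s = 2 is even, but 9s + 5 = 23 is odd, not even.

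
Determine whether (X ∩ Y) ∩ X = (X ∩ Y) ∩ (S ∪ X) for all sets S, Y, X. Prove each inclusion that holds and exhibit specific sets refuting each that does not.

(⟹) Let x ∈ (X ∩ Y) ∩ X. Then either x ∈ Y ∩ X and x ∉ S; or x ∈ S ∩ Y ∩ X. In each case x ∈ (X ∩ Y) ∩ (S ∪ X), so (X ∩ Y) ∩ X ⊆ (X ∩ Y) ∩ (S ∪ X).

(⟸) Let x ∈ (X ∩ Y) ∩ (S ∪ X). Then either x ∈ Y ∩ X and x ∉ S; or x ∈ S ∩ Y ∩ X. In each case x ∈ (X ∩ Y) ∩ X, so (X ∩ Y) ∩ (S ∪ X) ⊆ (X ∩ Y) ∩ X.

Both inclusions hold; the sets are equal.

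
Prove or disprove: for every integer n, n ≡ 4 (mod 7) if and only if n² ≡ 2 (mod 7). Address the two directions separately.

Not equivalent: only (⇒) holds.

[⇒] Suppose n ≡ 4 (mod 7). Write n = 7j + 4. Then (7j + 4)² = 49j² + 56j + 16 = 7(7j² + 8j + 2) + 2, so n² ≡ 2 (mod 7).

[⇐] This fails: take n = 3. Then 3² = 9 ≡ 2 (mod 7), yet 3 ≡ 3 (mod 7), not 4.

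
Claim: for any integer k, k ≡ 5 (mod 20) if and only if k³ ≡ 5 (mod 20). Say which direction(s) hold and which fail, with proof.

(←) Suppose k³ ≡ 5 (mod 20). The only residue r in {0, …, 19} with r³ ≡ 5 (mod 20) is r = 5, so k ≡ 5 (mod 20).

(→) Suppose k ≡ 5 (mod 20). Write k = 20j + 5. Then (20j + 5)³ = 8000j³ + 6000j² + 1500j + 125 = 20(400j³ + 300j² + 75j + 6) + 5, so k³ ≡ 5 (mod 20).

The biconditional holds.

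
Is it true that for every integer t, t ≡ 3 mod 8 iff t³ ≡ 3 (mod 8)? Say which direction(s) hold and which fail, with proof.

[⇒] Suppose t ≡ 3 mod 8. Write t = 8j + 3. Then (8j + 3)³ = 512j³ + 576j² + 216j + 27 = 8(64j³ + 72j² + 27j + 3) + 3, so t³ ≡ 3 (mod 8).

[⇐] Conversely, suppose t³ ≡ 3 (mod 8). The only residue r in {0, …, 7} with r³ ≡ 3 (mod 8) is r = 3, so t ≡ 3 (mod 8).

Equivalent; both directions hold.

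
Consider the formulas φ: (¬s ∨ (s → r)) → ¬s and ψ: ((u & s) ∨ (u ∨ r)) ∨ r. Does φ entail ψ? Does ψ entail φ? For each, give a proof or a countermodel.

Neither implication holds.

Forward direction. This fails. Under s = F, u = F, r = F, the left side is true but the right side is false.

Converse. This fails. Under s = T, u = F, r = T, the left side is false but the right side is true.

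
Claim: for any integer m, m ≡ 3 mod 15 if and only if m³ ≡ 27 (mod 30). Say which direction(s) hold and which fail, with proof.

(→) This fails: take m = 18. Then 18 ≡ 3 (mod 15), but 18³ = 5832 ≡ 12 (mod 30), not 27.

(←) Conversely, the residues r modulo 30 with r³ ≡ 27 (mod 30) are exactly {3}, and each is ≡ 3 (mod 15).

Only the reverse direction holds.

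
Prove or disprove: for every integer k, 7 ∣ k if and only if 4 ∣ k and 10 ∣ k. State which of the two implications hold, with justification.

Both directions fail.

Forward direction. This fails: take k = 7. Certainly 7 ∣ 7, but 4 ∤ 7.

Converse. This fails: take k = 20. Both 4 ∣ 20 and 10 ∣ 20, yet 20 is not a multiple of 7 (since 20 = 2·7 + 6), so 7 ∤ 20.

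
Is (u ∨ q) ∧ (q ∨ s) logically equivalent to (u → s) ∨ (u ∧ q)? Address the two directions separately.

(⟹) Assume the antecedent. If q is true, (u → s) ∨ (u ∧ q) reduces to true regardless of the other variables. If q is false, the antecedent forces (u = T, q = F, s = T), and (u → s) ∨ (u ∧ q) holds there. Either way (u → s) ∨ (u ∧ q) holds.

(⟸) This fails. Under u = F, q = F, s = F, the left side is false but the right side is true.

The forward direction holds; the converse fails.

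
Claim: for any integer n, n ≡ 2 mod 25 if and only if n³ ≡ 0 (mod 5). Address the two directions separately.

(⇒) This fails: take n = 2. Then 2 ≡ 2 (mod 25), but 2³ = 8 ≡ 3 (mod 5), not 0.

(⇐) This fails: take n = 0. Then 0³ = 0 ≡ 0 (mod 5), yet 0 ≡ 0 (mod 25), not 2.

Both directions fail.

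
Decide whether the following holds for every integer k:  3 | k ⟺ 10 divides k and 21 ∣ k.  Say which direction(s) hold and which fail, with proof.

(⇒) fails; (⇐) holds.

[⇒] This fails: take k = 3. Certainly 3 ∣ 3, but 10 ∤ 3.

[⇐] Suppose 10 ∣ k and 21 ∣ k. Any common multiple of 10 and 21 is a multiple of their lcm; here gcd(10, 21) = 1, so lcm(10, 21) = 10·21 = 210, so 210 ∣ k. Since 3 ∣ 210, it follows that 3 ∣ k.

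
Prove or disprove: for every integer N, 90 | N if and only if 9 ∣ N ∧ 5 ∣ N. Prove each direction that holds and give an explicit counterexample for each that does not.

Only the forward direction holds.

(→) If 90 ∣ N, write N = 90q. Since 90 = 10·9, N = 9·(10q), so 9 ∣ N; and since 90 = 18·5, N = 5·(18q), so 5 ∣ N.

(←) This fails: take N = 45. Both 9 ∣ 45 and 5 ∣ 45, yet 45 is not a multiple of 90 (since 45 = 0·90 + 45), so 90 ∤ 45.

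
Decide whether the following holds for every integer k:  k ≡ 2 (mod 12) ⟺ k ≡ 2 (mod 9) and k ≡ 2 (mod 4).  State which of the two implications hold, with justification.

Only the reverse direction holds.

(⇒) This fails: k = 26 gives 26 ≡ 2 (mod 12) but 26 ≡ 8 (mod 9), so the conjunction on the right does not hold.

(⇐) Conversely, if k ≡ 2 (mod 9) and k ≡ 2 (mod 4), then by the Chinese remainder theorem k ≡ 2 (mod 36). Since 2 ≡ 2 (mod 12) and 12 ∣ 36, we get k ≡ 2 (mod 12).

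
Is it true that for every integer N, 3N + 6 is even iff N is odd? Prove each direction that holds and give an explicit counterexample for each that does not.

Both directions fail.

Forward direction. This fails: N = 2 gives 3N + 6 = 12, which is even, but 2 is even, not odd.

Converse. This also fails: N = 7 is odd, but 3N + 6 = 27 is odd, not even.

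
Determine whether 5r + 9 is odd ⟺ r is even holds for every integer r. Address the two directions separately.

(⟹) Suppose 5r + 9 is odd. Since 5 is odd, 5r and r have the same parity, so 5r + 9 ≡ r + 9 (mod 2). As 9 is odd, 5r + 9 is odd exactly when r is even. Thus r is even.

(⟸) Conversely, suppose r is even; write r = 2j. Then 5r + 9 = 5·(2j) + 9 = 2·5j + 9, which is odd.

Both directions hold; the statement is true.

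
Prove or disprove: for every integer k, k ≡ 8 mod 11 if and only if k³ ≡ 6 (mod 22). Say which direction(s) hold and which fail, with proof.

Not equivalent: only (⇐) holds.

Forward direction. This fails: take k = 19. Then 19 ≡ 8 (mod 11), but 19³ = 6859 ≡ 17 (mod 22), not 6.

Converse. The residues r modulo 22 with r³ ≡ 6 (mod 22) are exactly {8}, and each is ≡ 8 (mod 11).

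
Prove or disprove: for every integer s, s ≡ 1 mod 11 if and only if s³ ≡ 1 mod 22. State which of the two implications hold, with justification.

Only the converse holds.

Forward direction. This fails: take s = 12. Then 12 ≡ 1 (mod 11), but 12³ = 1728 ≡ 12 (mod 22), not 1.

Converse. The residues r modulo 22 with r³ ≡ 1 (mod 22) are exactly {1}, and each is ≡ 1 (mod 11).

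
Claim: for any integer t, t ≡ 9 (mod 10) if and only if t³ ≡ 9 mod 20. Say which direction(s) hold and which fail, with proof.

Only the converse holds.

[⇒] This fails: take t = 19. Then 19 ≡ 9 (mod 10), but 19³ = 6859 ≡ 19 (mod 20), not 9.

[⇐] Conversely, the residues r modulo 20 with r³ ≡ 9 (mod 20) are exactly {9}, and each is ≡ 9 (mod 10).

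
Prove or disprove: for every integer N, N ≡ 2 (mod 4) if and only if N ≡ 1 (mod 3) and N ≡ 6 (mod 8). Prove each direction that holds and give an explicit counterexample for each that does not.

[⇒] This fails: N = 2 gives 2 ≡ 2 (mod 4) but 2 ≡ 2 (mod 3), so the conjunction on the right does not hold.

[⇐] Conversely, if N ≡ 1 (mod 3) and N ≡ 6 (mod 8), then by the Chinese remainder theorem N ≡ 22 (mod 24). Since 22 ≡ 2 (mod 4) and 4 ∣ 24, we get N ≡ 2 (mod 4).

The forward direction fails; the converse holds.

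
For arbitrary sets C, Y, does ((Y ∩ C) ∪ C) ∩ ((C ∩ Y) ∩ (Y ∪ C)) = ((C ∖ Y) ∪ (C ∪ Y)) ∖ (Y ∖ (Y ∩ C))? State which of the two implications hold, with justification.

Forward inclusion. Let x ∈ ((Y ∩ C) ∪ C) ∩ ((C ∩ Y) ∩ (Y ∪ C)). Then x ∈ C ∩ Y, from which x ∈ ((C ∖ Y) ∪ (C ∪ Y)) ∖ (Y ∖ (Y ∩ C)).

Reverse inclusion. This inclusion fails. Take C = {1}, Y = ∅; then 1 ∈ ((C ∖ Y) ∪ (C ∪ Y)) ∖ (Y ∖ (Y ∩ C)) but 1 ∉ ((Y ∩ C) ∪ C) ∩ ((C ∩ Y) ∩ (Y ∪ C)).

(⊆) holds; (⊇) fails.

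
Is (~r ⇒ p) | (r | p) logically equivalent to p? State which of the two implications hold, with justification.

(⇒) This fails. Under p = F, r = T, the left side is true but the right side is false.

(⇐) Assume the antecedent. If p is true, (~r ⇒ p) | (r | p) reduces to true regardless of the other variables. If p is false, the antecedent cannot hold. Either way (~r ⇒ p) | (r | p) holds.

Only the reverse direction holds.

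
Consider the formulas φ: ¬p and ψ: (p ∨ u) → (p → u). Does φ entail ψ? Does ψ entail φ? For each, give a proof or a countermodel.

The forward direction holds; the converse fails.

(⟹) Assume the antecedent. If u is true, (p ∨ u) → (p → u) reduces to true regardless of the other variables. If u is false, the antecedent forces (u = F, p = F), and (p ∨ u) → (p → u) holds there. Either way (p ∨ u) → (p → u) holds.

(⟸) This fails. Under u = T, p = T, the left side is false but the right side is true.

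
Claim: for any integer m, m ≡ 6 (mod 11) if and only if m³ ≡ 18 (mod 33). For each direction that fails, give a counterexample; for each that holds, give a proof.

(⇒) fails; (⇐) holds.

Forward direction. This fails: take m = 17. Then 17 ≡ 6 (mod 11), but 17³ = 4913 ≡ 29 (mod 33), not 18.

Converse. The residues r modulo 33 with r³ ≡ 18 (mod 33) are exactly {6}, and each is ≡ 6 (mod 11).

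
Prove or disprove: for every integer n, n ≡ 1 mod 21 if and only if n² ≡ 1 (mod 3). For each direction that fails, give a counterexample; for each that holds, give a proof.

(⇒) Suppose n ≡ 1 (mod 21). Then n² ≡ 1² = 1 (mod 21), and since 3 ∣ 21, also n² ≡ 1 (mod 3).

(⇐) This fails: take n = 2. Then 2² = 4 ≡ 1 (mod 3), yet 2 ≡ 2 (mod 21), not 1.

The forward direction holds; the converse fails.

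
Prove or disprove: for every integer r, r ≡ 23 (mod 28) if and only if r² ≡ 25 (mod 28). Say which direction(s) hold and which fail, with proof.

Converse. This fails: take r = 5. Then 5² = 25 ≡ 25 (mod 28), yet 5 ≡ 5 (mod 28), not 23.

Forward direction. Suppose r ≡ 23 (mod 28). Write r = 28j + 23. Then (28j + 23)² = 784j² + 1288j + 529 = 28(28j² + 46j + 18) + 25, so r² ≡ 25 (mod 28).

(⇒) holds; (⇐) fails.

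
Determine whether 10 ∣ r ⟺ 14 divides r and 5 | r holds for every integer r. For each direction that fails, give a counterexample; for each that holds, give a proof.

(→) This fails: take r = 10. Certainly 10 ∣ 10, but 14 ∤ 10.

(←) Suppose 14 ∣ r and 5 ∣ r. Any common multiple of 14 and 5 is a multiple of their lcm; here gcd(14, 5) = 1, so lcm(14, 5) = 14·5 = 70, so 70 ∣ r. Since 10 ∣ 70, it follows that 10 ∣ r.

Only the reverse direction holds.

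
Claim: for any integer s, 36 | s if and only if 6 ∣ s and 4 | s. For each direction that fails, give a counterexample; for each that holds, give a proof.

(→) If 36 ∣ s, write s = 36q. Since 36 = 6·6, s = 6·(6q), so 6 ∣ s; and since 36 = 9·4, s = 4·(9q), so 4 ∣ s.

(←) This fails: take s = 12. Both 6 ∣ 12 and 4 ∣ 12, yet 12 is not a multiple of 36 (since 12 = 0·36 + 12), so 36 ∤ 12.

Only the forward direction holds.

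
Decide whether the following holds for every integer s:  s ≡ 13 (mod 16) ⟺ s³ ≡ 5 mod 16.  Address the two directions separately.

Both implications hold.

Converse. Suppose s³ ≡ 5 (mod 16). The only residue r in {0, …, 15} with r³ ≡ 5 (mod 16) is r = 13, so s ≡ 13 (mod 16).

Forward direction. Suppose s ≡ 13 (mod 16). Write s = 16j + 13. Then (16j + 13)³ = 4096j³ + 9984j² + 8112j + 2197 = 16(256j³ + 624j² + 507j + 137) + 5, so s³ ≡ 5 (mod 16).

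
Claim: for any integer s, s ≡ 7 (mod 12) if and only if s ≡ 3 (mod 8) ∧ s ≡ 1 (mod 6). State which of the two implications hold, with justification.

Only the converse holds.

(⟹) This fails: s = 7 gives 7 ≡ 7 (mod 12) but 7 ≡ 7 (mod 8), so the conjunction on the right does not hold.

(⟸) Conversely, if s ≡ 3 (mod 8) and s ≡ 1 (mod 6), then by the Chinese remainder theorem s ≡ 19 (mod 24). Since 19 ≡ 7 (mod 12) and 12 ∣ 24, we get s ≡ 7 (mod 12).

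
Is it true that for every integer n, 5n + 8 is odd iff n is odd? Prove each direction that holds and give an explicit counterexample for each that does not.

(⟸) Suppose n is odd; write n = 2j + 1. Then 5n + 8 = 5·(2j + 1) + 8 = 2·5j + 13, which is odd.

(⟹) Suppose 5n + 8 is odd. Since 5 is odd, 5n and n have the same parity, so 5n + 8 ≡ n + 8 (mod 2). As 8 is even, 5n + 8 is odd exactly when n is odd. Thus n is odd.

The biconditional holds.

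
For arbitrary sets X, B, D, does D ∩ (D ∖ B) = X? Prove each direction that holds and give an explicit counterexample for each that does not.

(⊆) This inclusion fails. Take X = ∅, B = ∅, D = {1}; then 1 ∈ D ∩ (D ∖ B) but 1 ∉ X.

(⊇) This inclusion fails. Take X = {1}, B = ∅, D = ∅; then 1 ∈ X but 1 ∉ D ∩ (D ∖ B).

Both inclusions fail.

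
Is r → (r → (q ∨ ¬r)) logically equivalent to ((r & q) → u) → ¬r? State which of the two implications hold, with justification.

Only the reverse direction holds.

[⇒] This fails. Under q = T, u = T, r = T, the left side is true but the right side is false.

[⇐] Assume the antecedent. If q is true, r → (r → (q ∨ ¬r)) reduces to true regardless of the other variables. If q is false, the antecedent forces (q = F, u = F, r = F) or (q = F, u = T, r = F), and r → (r → (q ∨ ¬r)) holds there. Either way r → (r → (q ∨ ¬r)) holds.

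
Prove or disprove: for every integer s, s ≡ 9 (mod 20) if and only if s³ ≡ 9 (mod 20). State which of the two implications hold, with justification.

(⇒) Suppose s ≡ 9 (mod 20). Write s = 20j + 9. Then (20j + 9)³ = 8000j³ + 10800j² + 4860j + 729 = 20(400j³ + 540j² + 243j + 36) + 9, so s³ ≡ 9 (mod 20).

(⇐) Conversely, suppose s³ ≡ 9 (mod 20). The only residue r in {0, …, 19} with r³ ≡ 9 (mod 20) is r = 9, so s ≡ 9 (mod 20).

Both directions hold.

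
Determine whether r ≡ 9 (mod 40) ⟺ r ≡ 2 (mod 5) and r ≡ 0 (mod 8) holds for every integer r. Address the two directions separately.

Neither implication holds.

(→) This fails: r = 9 gives 9 ≡ 9 (mod 40) but 9 ≡ 4 (mod 5), so the conjunction on the right does not hold.

(←) This fails: r = 32 satisfies both congruences on the right (32 ≡ 2 mod 5 and 32 ≡ 0 mod 8) yet 32 ≡ 32 (mod 40), not 9.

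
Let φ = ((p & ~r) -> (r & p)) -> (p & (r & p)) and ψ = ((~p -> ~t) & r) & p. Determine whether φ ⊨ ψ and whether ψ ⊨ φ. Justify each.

Only the converse holds.

(⇐) Assume the antecedent. If p is true, the consequent reduces to true regardless of the other variables. If p is false, the antecedent cannot hold. Either way the consequent holds.

(⇒) This fails. Under p = T, r = F, t = F, the left side is true but the right side is false.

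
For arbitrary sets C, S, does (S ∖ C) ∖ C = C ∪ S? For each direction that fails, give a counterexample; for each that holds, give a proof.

Forward inclusion. Let x ∈ (S ∖ C) ∖ C. Then x ∈ S and x ∉ C, from which x ∈ C ∪ S.

Reverse inclusion. This inclusion fails. Take C = {1}, S = ∅; then 1 ∈ C ∪ S but 1 ∉ (S ∖ C) ∖ C.

The sets are not equal: only the forward inclusion holds.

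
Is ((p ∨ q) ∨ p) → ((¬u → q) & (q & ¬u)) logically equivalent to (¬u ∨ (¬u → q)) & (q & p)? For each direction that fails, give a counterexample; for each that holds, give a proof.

(→) This fails. Under u = F, p = F, q = F, the left side is true but the right side is false.

(←) This fails. Under u = T, p = T, q = T, the left side is false but the right side is true.

Neither direction holds.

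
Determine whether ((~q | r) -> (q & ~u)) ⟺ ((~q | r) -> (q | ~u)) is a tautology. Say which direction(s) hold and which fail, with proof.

[⇒] Assume the antecedent. If r is true, the antecedent forces (r = T, u = F, q = T), and (~q | r) -> (q | ~u) holds there. If r is false, the antecedent forces (r = F, u = F, q = T) or (r = F, u = T, q = T), and (~q | r) -> (q | ~u) holds there. Either way (~q | r) -> (q | ~u) holds.

[⇐] This fails. Under r = F, u = F, q = F, the left side is false but the right side is true.

Not equivalent: only (⇒) holds.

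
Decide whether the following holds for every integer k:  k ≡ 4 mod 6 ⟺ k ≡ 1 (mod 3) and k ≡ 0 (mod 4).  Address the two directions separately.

(⇐) If k ≡ 1 (mod 3) and k ≡ 0 (mod 4), then by the Chinese remainder theorem k ≡ 4 (mod 12). Since 4 ≡ 4 (mod 6) and 6 ∣ 12, we get k ≡ 4 (mod 6).

(⇒) This fails: k = 10 gives 10 ≡ 4 (mod 6) but 10 ≡ 2 (mod 4), so the conjunction on the right does not hold.

(⇒) fails; (⇐) holds.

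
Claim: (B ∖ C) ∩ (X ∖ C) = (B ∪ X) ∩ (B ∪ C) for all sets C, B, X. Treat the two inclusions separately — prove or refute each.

Only the forward inclusion holds.

(⊇) This inclusion fails. Take C = ∅, B = {1}, X = ∅; then 1 ∈ (B ∪ X) ∩ (B ∪ C) but 1 ∉ (B ∖ C) ∩ (X ∖ C).

(⊆) Let x ∈ (B ∖ C) ∩ (X ∖ C). Then x ∈ B ∩ X and x ∉ C, from which x ∈ (B ∪ X) ∩ (B ∪ C).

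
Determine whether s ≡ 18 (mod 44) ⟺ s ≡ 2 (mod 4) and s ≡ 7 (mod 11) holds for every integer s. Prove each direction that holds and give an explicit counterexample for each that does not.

Both implications hold.

(⇒) Suppose s ≡ 18 (mod 44); write s = 44j + 18. Since 4 ∣ 44, reducing mod 4 gives s ≡ 18 ≡ 2 (mod 4); since 11 ∣ 44, reducing mod 11 gives s ≡ 18 ≡ 7 (mod 11).

(⇐) Conversely, if s ≡ 2 (mod 4) and s ≡ 7 (mod 11), then by the Chinese remainder theorem s ≡ 18 (mod 44). This is exactly s ≡ 18 (mod 44).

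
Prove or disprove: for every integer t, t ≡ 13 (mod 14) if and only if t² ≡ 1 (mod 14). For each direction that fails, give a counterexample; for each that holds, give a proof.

(⟹) Suppose t ≡ 13 (mod 14). Write t = 14j + 13. Then (14j + 13)² = 196j² + 364j + 169 = 14(14j² + 26j + 12) + 1, so t² ≡ 1 (mod 14).

(⟸) This fails: take t = 1. Then 1² = 1 ≡ 1 (mod 14), yet 1 ≡ 1 (mod 14), not 13.

The forward direction holds; the converse fails.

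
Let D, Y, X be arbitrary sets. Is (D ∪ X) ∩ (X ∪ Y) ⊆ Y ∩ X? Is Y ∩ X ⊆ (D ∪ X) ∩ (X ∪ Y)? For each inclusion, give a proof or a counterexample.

Only the reverse inclusion holds.

Forward inclusion. This inclusion fails. Take D = {1}, Y = {1}, X = ∅; then 1 ∈ (D ∪ X) ∩ (X ∪ Y) but 1 ∉ Y ∩ X.

Reverse inclusion. Let x ∈ Y ∩ X. Then either x ∈ Y ∩ X and x ∉ D; or x ∈ D ∩ Y ∩ X. In each case x ∈ (D ∪ X) ∩ (X ∪ Y), so Y ∩ X ⊆ (D ∪ X) ∩ (X ∪ Y).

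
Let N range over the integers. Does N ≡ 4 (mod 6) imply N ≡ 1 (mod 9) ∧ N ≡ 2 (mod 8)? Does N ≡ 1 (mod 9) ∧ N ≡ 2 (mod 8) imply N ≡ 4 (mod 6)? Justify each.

[⇒] This fails: N = 64 gives 64 ≡ 4 (mod 6) but 64 ≡ 0 (mod 8), so the conjunction on the right does not hold.

[⇐] Conversely, if N ≡ 1 (mod 9) and N ≡ 2 (mod 8), then by the Chinese remainder theorem N ≡ 10 (mod 72). Since 10 ≡ 4 (mod 6) and 6 ∣ 72, we get N ≡ 4 (mod 6).

Not equivalent: only (⇐) holds.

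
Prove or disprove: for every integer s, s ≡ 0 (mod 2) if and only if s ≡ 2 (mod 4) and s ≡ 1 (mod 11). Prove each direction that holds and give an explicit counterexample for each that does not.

Forward direction. This fails: s = 0 gives 0 ≡ 0 (mod 2) but 0 ≡ 0 (mod 4), so the conjunction on the right does not hold.

Converse. If s ≡ 2 (mod 4) and s ≡ 1 (mod 11), then by the Chinese remainder theorem s ≡ 34 (mod 44). Since 34 ≡ 0 (mod 2) and 2 ∣ 44, we get s ≡ 0 (mod 2).

The forward direction fails; the converse holds.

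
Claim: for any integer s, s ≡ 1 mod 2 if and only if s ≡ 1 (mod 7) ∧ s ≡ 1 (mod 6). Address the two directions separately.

(←) If s ≡ 1 (mod 7) and s ≡ 1 (mod 6), then by the Chinese remainder theorem s ≡ 1 (mod 42). Since 1 ≡ 1 (mod 2) and 2 ∣ 42, we get s ≡ 1 (mod 2).

(→) This fails: s = 3 gives 3 ≡ 1 (mod 2) but 3 ≡ 3 (mod 7), so the conjunction on the right does not hold.

Only the reverse direction holds.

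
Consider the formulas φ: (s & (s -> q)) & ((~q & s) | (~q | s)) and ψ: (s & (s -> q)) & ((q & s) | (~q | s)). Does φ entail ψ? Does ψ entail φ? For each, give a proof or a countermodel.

Forward direction. Assume the antecedent. If q is true, the antecedent forces (q = T, s = T), and the consequent holds there. If q is false, the antecedent cannot hold. Either way the consequent holds.

Converse. Assume the antecedent. If q is true, the antecedent forces (q = T, s = T), and the consequent holds there. If q is false, the antecedent cannot hold. Either way the consequent holds.

Both directions hold.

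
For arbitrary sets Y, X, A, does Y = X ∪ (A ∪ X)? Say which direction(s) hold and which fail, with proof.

(⊆) This inclusion fails. Take Y = {1}, X = ∅, A = ∅; then 1 ∈ Y but 1 ∉ X ∪ (A ∪ X).

(⊇) This inclusion fails. Take Y = ∅, X = {1}, A = ∅; then 1 ∈ X ∪ (A ∪ X) but 1 ∉ Y.

Neither inclusion holds.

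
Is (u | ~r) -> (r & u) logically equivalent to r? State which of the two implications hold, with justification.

(→) Assume the antecedent. If r is true, r reduces to true regardless of the other variables. If r is false, the antecedent cannot hold. Either way r holds.

(←) Assume the antecedent. If r is true, (u | ~r) -> (r & u) reduces to true regardless of the other variables. If r is false, the antecedent cannot hold. Either way (u | ~r) -> (r & u) holds.

Both directions hold; the statement is true.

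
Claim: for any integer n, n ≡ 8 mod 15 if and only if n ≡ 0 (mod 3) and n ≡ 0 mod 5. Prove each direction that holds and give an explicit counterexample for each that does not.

[⇒] This fails: n = 8 gives 8 ≡ 8 (mod 15) but 8 ≡ 2 (mod 3), so the conjunction on the right does not hold.

[⇐] This fails: n = 0 satisfies both congruences on the right (0 ≡ 0 mod 3 and 0 ≡ 0 mod 5) yet 0 ≡ 0 (mod 15), not 8.

Neither direction holds.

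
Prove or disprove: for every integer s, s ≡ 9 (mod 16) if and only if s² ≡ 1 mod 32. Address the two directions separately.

Neither implication holds.

(⇒) This fails: take s = 9. Then 9 ≡ 9 (mod 16), but 9² = 81 ≡ 17 (mod 32), not 1.

(⇐) This fails: take s = 1. Then 1² = 1 ≡ 1 (mod 32), yet 1 ≡ 1 (mod 16), not 9.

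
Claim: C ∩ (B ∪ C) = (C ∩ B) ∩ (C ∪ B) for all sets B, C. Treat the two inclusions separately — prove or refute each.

The sets are not equal: only the reverse inclusion holds.

Forward inclusion. This inclusion fails. Take B = ∅, C = {1}; then 1 ∈ C ∩ (B ∪ C) but 1 ∉ (C ∩ B) ∩ (C ∪ B).

Reverse inclusion. Let x ∈ (C ∩ B) ∩ (C ∪ B). Then x ∈ B ∩ C, from which x ∈ C ∩ (B ∪ C).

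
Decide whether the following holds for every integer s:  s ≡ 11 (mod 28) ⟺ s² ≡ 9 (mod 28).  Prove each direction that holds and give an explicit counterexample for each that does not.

Only the forward implication holds.

[⇒] Suppose s ≡ 11 (mod 28). Write s = 28j + 11. Then (28j + 11)² = 784j² + 616j + 121 = 28(28j² + 22j + 4) + 9, so s² ≡ 9 (mod 28).

[⇐] This fails: take s = 3. Then 3² = 9 ≡ 9 (mod 28), yet 3 ≡ 3 (mod 28), not 11.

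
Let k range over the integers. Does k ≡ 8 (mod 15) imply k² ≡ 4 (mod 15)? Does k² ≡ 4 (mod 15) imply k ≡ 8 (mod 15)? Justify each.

(→) Suppose k ≡ 8 (mod 15). Write k = 15j + 8. Then (15j + 8)² = 225j² + 240j + 64 = 15(15j² + 16j + 4) + 4, so k² ≡ 4 (mod 15).

(←) This fails: take k = 2. Then 2² = 4 ≡ 4 (mod 15), yet 2 ≡ 2 (mod 15), not 8.

The forward direction holds; the converse fails.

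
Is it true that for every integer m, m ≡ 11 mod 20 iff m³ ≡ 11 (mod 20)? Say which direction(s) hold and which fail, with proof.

Both directions hold.

[⇒] Suppose m ≡ 11 mod 20. Write m = 20j + 11. Then (20j + 11)³ = 8000j³ + 13200j² + 7260j + 1331 = 20(400j³ + 660j² + 363j + 66) + 11, so m³ ≡ 11 (mod 20).

[⇐] Conversely, suppose m³ ≡ 11 (mod 20). The only residue r in {0, …, 19} with r³ ≡ 11 (mod 20) is r = 11, so m ≡ 11 (mod 20).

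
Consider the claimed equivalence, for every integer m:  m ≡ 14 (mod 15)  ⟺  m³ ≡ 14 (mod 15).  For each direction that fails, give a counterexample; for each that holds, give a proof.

Both implications hold.

(⇒) Suppose m ≡ 14 (mod 15). Write m = 15j + 14. Then (15j + 14)³ = 3375j³ + 9450j² + 8820j + 2744 = 15(225j³ + 630j² + 588j + 182) + 14, so m³ ≡ 14 (mod 15).

(⇐) Conversely, suppose m³ ≡ 14 (mod 15). The only residue r in {0, …, 14} with r³ ≡ 14 (mod 15) is r = 14, so m ≡ 14 (mod 15).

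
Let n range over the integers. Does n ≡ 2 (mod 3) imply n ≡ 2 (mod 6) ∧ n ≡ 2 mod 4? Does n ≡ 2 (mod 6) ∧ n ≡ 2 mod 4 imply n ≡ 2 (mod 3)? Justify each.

[⇒] This fails: n = 8 gives 8 ≡ 2 (mod 3) but 8 ≡ 0 (mod 4), so the conjunction on the right does not hold.

[⇐] Conversely, if n ≡ 2 (mod 6) and n ≡ 2 (mod 4), then by the Chinese remainder theorem n ≡ 2 (mod 12). Since 2 ≡ 2 (mod 3) and 3 ∣ 12, we get n ≡ 2 (mod 3).

Only the reverse direction holds.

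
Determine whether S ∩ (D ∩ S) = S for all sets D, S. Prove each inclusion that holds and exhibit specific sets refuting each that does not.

The sets are not equal: only the forward inclusion holds.

(⊇) This inclusion fails. Take D = ∅, S = {1}; then 1 ∈ S but 1 ∉ S ∩ (D ∩ S).

(⊆) Let x ∈ S ∩ (D ∩ S). Then x ∈ D ∩ S, from which x ∈ S.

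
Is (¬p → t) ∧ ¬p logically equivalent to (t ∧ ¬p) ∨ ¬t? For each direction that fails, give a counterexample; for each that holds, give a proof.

[⇐] This fails. Under t = F, p = F, the left side is false but the right side is true.

[⇒] Assume the antecedent. If t is true, the antecedent forces (t = T, p = F), and (t ∧ ¬p) ∨ ¬t holds there. If t is false, the antecedent cannot hold. Either way (t ∧ ¬p) ∨ ¬t holds.

Only the forward direction holds.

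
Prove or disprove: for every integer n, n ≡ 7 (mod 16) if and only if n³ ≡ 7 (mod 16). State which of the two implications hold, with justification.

(⇒) Suppose n ≡ 7 (mod 16). Write n = 16j + 7. Then (16j + 7)³ = 4096j³ + 5376j² + 2352j + 343 = 16(256j³ + 336j² + 147j + 21) + 7, so n³ ≡ 7 (mod 16).

(⇐) Conversely, suppose n³ ≡ 7 (mod 16). The only residue r in {0, …, 15} with r³ ≡ 7 (mod 16) is r = 7, so n ≡ 7 (mod 16).

Both directions hold.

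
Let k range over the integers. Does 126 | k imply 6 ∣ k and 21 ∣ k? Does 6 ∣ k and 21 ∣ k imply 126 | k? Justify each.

(⇒) If 126 ∣ k, write k = 126q. Since 126 = 21·6, k = 6·(21q), so 6 ∣ k; and since 126 = 6·21, k = 21·(6q), so 21 ∣ k.

(⇐) This fails: take k = 42. Both 6 ∣ 42 and 21 ∣ 42, yet 42 is not a multiple of 126 (since 42 = 0·126 + 42), so 126 ∤ 42.

Only the forward direction holds.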